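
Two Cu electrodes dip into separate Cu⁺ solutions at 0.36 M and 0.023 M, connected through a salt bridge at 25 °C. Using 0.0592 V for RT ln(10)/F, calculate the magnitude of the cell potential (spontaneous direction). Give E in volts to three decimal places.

+0.071 V

For a concentration cell E°cell = 0. The 0.36 M side is the cathode (reduction is favoured where [Cu⁺] is higher).
With n = 1, E = −(0.0592/1) log([Cu⁺]ₐₙ/[Cu⁺]꜀ₐₜ) = −(0.0592/1) log(0.023/0.36) = −(0.0592/1)(-1.195) = +0.071 V.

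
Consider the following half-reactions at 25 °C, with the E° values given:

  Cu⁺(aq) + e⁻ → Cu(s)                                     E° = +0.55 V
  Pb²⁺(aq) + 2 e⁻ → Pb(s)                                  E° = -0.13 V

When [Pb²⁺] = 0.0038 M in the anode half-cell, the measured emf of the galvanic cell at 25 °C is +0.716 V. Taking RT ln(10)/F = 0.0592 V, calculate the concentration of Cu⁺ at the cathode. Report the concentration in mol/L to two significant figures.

0.25 M

Cu⁺/Cu is the cathode, Pb²⁺/Pb the anode: E°cell = +0.68 V, n = 2.
Overall reaction: 2 Cu⁺(aq) + Pb(s) → 2 Cu(s) + Pb²⁺(aq); Q = [Pb²⁺]^1/[Cu⁺]^2.
From E = E° − (0.0592/n) log Q: log Q = (E° − E)·n/0.0592 = (+0.68 − (+0.716))·2/0.0592 = -1.2162.
So 2·log[Cu⁺] = 1·log(0.0038) − log Q = -2.4202 − (-1.2162) = -1.2040; log[Cu⁺] = -1.2040 / 2 = -0.6020; [Cu⁺] = 10^(-0.6020) ≈ 0.25 M.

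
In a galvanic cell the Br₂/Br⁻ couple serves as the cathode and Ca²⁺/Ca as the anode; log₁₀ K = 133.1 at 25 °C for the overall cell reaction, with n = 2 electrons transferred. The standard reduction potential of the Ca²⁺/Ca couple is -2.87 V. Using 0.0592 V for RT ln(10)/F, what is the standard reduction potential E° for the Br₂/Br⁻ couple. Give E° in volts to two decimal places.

E°cell = (0.0592/n)·log K = (0.0592/2)(133.1) = +3.940 V.
Since Br₂/Br⁻ is the cathode and Ca²⁺/Ca the anode, E°cell = E°(Br₂/Br⁻) − E°(Ca²⁺/Ca).
So E°(Br₂/Br⁻) = E°cell + E°(Ca²⁺/Ca) = +3.940 + (-2.87) = +1.07 V.

+1.07 V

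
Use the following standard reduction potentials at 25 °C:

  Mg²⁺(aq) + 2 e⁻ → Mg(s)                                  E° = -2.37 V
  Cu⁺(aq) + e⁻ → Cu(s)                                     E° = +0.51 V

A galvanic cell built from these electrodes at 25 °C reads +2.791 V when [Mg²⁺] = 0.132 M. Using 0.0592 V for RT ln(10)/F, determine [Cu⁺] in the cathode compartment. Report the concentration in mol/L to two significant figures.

Cu⁺/Cu is the cathode, Mg²⁺/Mg the anode: E°cell = +2.88 V, n = 2.
Overall reaction: 2 Cu⁺(aq) + Mg(s) → 2 Cu(s) + Mg²⁺(aq); Q = [Mg²⁺]^1/[Cu⁺]^2.
From E = E° − (0.0592/n) log Q: log Q = (E° − E)·n/0.0592 = (+2.88 − (+2.791))·2/0.0592 = 3.0068.
So 2·log[Cu⁺] = 1·log(0.132) − log Q = -0.8794 − (3.0068) = -3.8862; log[Cu⁺] = -3.8862 / 2 = -1.9431; [Cu⁺] = 10^(-1.9431) ≈ 0.011 M.

0.011 M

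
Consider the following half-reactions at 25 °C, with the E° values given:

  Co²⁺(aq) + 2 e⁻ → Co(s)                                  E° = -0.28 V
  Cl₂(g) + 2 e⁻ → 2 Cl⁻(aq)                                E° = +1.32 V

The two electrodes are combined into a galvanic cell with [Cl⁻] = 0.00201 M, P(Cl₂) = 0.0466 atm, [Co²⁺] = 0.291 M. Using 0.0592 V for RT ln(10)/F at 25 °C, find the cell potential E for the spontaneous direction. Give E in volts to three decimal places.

Cl₂/Cl⁻ is the cathode (higher E°), Co²⁺/Co the anode: E°cell = +1.32 − (-0.28) = +1.60 V, n = 2.
Overall: Cl₂(g) + Co(s) → 2 Cl⁻(aq) + Co²⁺(aq)
Q = [Cl⁻]^2·[Co²⁺] / (P(Cl₂)); log Q = -4.598.
E = E° − (0.0592/n) log Q = +1.60 − (0.0592/2)(-4.598) = +1.736 V.

+1.736 V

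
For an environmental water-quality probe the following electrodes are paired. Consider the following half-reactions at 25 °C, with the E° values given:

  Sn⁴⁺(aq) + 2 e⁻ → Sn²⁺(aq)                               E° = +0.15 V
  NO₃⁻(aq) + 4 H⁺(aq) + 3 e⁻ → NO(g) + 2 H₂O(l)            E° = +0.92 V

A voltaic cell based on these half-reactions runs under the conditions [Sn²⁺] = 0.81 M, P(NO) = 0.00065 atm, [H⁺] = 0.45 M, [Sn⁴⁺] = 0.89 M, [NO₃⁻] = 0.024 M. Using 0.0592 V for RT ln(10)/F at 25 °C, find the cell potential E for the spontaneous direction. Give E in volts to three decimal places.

NO₃⁻/NO is the cathode (higher E°), Sn⁴⁺/Sn²⁺ the anode: E°cell = +0.92 − (+0.15) = +0.77 V, n = 6.
Overall: 2 NO₃⁻(aq) + 8 H⁺(aq) + 3 Sn²⁺(aq) → 2 NO(g) + 4 H₂O(l) + 3 Sn⁴⁺(aq)
Q = P(NO)^2·[Sn⁴⁺]^3 / ([NO₃⁻]^2·[H⁺]^8·[Sn²⁺]^3); log Q = -0.238.
E = E° − (0.0592/n) log Q = +0.77 − (0.0592/6)(-0.238) = +0.772 V.

+0.772 V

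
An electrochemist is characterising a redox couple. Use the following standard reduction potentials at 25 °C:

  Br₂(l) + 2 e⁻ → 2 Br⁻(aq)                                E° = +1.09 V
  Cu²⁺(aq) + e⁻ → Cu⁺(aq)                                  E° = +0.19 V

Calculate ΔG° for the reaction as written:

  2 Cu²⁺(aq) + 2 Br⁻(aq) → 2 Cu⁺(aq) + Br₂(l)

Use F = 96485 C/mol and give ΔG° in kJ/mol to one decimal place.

As written, Cu²⁺/Cu⁺ is reduced (cathode) and Br₂/Br⁻ is oxidised (anode), so E°cell = (+0.19) − (+1.09) = -0.90 V.
Balancing electrons gives n = 2.
ΔG° = −nFE° = −(2)(96485)(-0.90) = 173,673 J = +173.7 kJ/mol.

+173.7 kJ/mol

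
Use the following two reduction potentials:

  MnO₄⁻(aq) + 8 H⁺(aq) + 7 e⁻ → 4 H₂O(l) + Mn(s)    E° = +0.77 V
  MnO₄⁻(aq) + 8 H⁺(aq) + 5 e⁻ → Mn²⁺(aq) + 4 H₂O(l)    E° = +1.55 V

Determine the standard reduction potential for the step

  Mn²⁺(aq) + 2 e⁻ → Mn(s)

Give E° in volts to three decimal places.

Sequential free energies add, so n₃E°₃ = n₁E°₁ + n₂E°₂.
With n₃ = 7, and the known step contributing 5×(+1.55) V, the unknown satisfies 2·E° = 7×(+0.77) − 5×(+1.55) = -2.360.
E° = -2.360 / 2 = -1.180 V.

-1.180 V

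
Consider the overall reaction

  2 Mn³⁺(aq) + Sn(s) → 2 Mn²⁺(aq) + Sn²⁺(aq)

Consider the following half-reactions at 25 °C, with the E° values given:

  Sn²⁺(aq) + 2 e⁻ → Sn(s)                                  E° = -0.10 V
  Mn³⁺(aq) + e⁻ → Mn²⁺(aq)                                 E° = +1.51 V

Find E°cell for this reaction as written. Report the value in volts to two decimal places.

The Mn³⁺/Mn²⁺ couple has the higher reduction potential, so it is the cathode; Sn²⁺/Sn is oxidised at the anode.
E°cell = E°(cathode) − E°(anode) = (+1.51) − (-0.10) = +1.61 V.

+1.61 V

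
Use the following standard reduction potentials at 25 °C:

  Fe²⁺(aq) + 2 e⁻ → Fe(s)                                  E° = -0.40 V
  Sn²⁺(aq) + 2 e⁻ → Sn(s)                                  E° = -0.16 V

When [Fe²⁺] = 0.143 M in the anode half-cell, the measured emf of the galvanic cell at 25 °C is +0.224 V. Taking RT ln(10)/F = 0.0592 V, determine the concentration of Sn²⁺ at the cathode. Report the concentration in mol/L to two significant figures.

Sn²⁺/Sn is the cathode, Fe²⁺/Fe the anode: E°cell = +0.24 V, n = 2.
Overall reaction: Sn²⁺(aq) + Fe(s) → Sn(s) + Fe²⁺(aq); Q = [Fe²⁺]^1/[Sn²⁺]^1.
From E = E° − (0.0592/n) log Q: log Q = (E° − E)·n/0.0592 = (+0.24 − (+0.224))·2/0.0592 = 0.5405.
So 1·log[Sn²⁺] = 1·log(0.143) − log Q = -0.8447 − (0.5405) = -1.3852; [Sn²⁺] = 10^(-1.3852) ≈ 0.041 M.

0.041 M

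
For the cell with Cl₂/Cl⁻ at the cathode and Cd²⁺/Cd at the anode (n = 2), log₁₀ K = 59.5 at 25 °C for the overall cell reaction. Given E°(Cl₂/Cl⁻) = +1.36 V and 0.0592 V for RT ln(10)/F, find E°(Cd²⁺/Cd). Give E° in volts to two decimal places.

E°cell = (0.0592/n)·log K = (0.0592/2)(59.5) = +1.761 V.
Since Cl₂/Cl⁻ is the cathode and Cd²⁺/Cd the anode, E°cell = E°(Cl₂/Cl⁻) − E°(Cd²⁺/Cd).
So E°(Cd²⁺/Cd) = E°(Cl₂/Cl⁻) − E°cell = (+1.36) − (+1.761) = -0.40 V.

-0.40 V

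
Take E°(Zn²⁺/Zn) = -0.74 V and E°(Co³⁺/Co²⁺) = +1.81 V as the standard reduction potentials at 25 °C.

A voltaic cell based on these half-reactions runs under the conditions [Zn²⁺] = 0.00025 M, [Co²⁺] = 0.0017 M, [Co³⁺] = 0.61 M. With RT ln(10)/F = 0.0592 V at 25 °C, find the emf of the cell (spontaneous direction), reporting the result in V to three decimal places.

+2.808 V

Co³⁺/Co²⁺ is the cathode (higher E°), Zn²⁺/Zn the anode: E°cell = +1.81 − (-0.74) = +2.55 V, n = 2.
Overall: 2 Co³⁺(aq) + Zn(s) → 2 Co²⁺(aq) + Zn²⁺(aq)
Q = [Co²⁺]^2·[Zn²⁺] / ([Co³⁺]^2); log Q = -8.712.
E = E° − (0.0592/n) log Q = +2.55 − (0.0592/2)(-8.712) = +2.808 V.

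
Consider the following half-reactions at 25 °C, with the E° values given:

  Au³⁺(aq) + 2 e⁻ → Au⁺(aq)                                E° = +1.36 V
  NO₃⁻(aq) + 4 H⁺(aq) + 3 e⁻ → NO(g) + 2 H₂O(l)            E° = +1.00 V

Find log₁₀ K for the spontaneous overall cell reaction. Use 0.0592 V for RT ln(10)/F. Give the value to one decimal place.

Cathode: Au³⁺/Au⁺; anode: NO₃⁻/NO. E°cell = +0.36 V, n = 6.
log K = nE°cell / 0.0592 = (6)(+0.36) / 0.0592 = 36.5.

36.5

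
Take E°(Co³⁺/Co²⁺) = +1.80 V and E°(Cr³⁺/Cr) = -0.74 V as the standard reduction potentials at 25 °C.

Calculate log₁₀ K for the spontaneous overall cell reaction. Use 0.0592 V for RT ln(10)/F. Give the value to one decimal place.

Cathode: Co³⁺/Co²⁺; anode: Cr³⁺/Cr. E°cell = +2.54 V, n = 3.
log K = nE°cell / 0.0592 = (3)(+2.54) / 0.0592 = 128.7.

128.7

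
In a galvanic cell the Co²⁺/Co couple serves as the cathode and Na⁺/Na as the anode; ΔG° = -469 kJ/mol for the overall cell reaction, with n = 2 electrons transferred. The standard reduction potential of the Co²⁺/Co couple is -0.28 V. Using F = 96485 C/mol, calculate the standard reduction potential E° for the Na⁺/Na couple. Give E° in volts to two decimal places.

-2.71 V

E°cell = −ΔG°/(nF) = −(-469×10³)/((2)(96485)) = +2.430 V.
Since Co²⁺/Co is the cathode and Na⁺/Na the anode, E°cell = E°(Co²⁺/Co) − E°(Na⁺/Na).
So E°(Na⁺/Na) = E°(Co²⁺/Co) − E°cell = (-0.28) − (+2.430) = -2.71 V.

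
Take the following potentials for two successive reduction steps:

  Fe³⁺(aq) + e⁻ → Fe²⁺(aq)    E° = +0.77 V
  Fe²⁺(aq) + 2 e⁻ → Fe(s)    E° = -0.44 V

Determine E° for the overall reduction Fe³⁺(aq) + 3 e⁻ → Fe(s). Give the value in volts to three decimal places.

-0.037 V

Since ΔG° = −nFE° is additive over sequential reductions, n₃E°₃ = n₁E°₁ + n₂E°₂.
E°₃ = (1×+0.77 + 2×-0.44) / 3 = (-0.110) / 3 = -0.037 V.
Simply averaging or adding the two E° values would be wrong; the electron-weighted sum is required.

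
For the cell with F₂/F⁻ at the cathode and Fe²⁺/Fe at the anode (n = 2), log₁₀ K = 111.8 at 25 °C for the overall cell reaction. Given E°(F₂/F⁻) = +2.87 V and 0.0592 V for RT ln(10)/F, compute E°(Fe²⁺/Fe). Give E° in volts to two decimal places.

E°cell = (0.0592/n)·log K = (0.0592/2)(111.8) = +3.309 V.
Since F₂/F⁻ is the cathode and Fe²⁺/Fe the anode, E°cell = E°(F₂/F⁻) − E°(Fe²⁺/Fe).
So E°(Fe²⁺/Fe) = E°(F₂/F⁻) − E°cell = (+2.87) − (+3.309) = -0.44 V.

-0.44 V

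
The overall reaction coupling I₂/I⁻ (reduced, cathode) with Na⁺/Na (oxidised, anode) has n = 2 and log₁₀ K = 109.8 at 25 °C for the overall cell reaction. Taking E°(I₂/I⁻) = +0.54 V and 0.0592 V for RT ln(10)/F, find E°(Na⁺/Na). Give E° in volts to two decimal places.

E°cell = (0.0592/n)·log K = (0.0592/2)(109.8) = +3.250 V.
Since I₂/I⁻ is the cathode and Na⁺/Na the anode, E°cell = E°(I₂/I⁻) − E°(Na⁺/Na).
So E°(Na⁺/Na) = E°(I₂/I⁻) − E°cell = (+0.54) − (+3.250) = -2.71 V.

-2.71 V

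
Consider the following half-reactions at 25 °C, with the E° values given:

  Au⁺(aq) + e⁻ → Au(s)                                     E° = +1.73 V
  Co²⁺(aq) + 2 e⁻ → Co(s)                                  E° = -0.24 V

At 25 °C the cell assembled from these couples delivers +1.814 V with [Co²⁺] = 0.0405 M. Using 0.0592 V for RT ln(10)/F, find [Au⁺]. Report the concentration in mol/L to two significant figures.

Au⁺/Au is the cathode, Co²⁺/Co the anode: E°cell = +1.97 V, n = 2.
Overall reaction: 2 Au⁺(aq) + Co(s) → 2 Au(s) + Co²⁺(aq); Q = [Co²⁺]^1/[Au⁺]^2.
From E = E° − (0.0592/n) log Q: log Q = (E° − E)·n/0.0592 = (+1.97 − (+1.814))·2/0.0592 = 5.2703.
So 2·log[Au⁺] = 1·log(0.0405) − log Q = -1.3925 − (5.2703) = -6.6628; log[Au⁺] = -6.6628 / 2 = -3.3314; [Au⁺] = 10^(-3.3314) ≈ 0.00047 M.

0.00047 M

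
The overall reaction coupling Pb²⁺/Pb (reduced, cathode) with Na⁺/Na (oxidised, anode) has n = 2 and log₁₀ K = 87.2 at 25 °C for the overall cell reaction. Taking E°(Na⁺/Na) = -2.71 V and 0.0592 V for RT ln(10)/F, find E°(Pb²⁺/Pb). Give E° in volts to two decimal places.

-0.13 V

E°cell = (0.0592/n)·log K = (0.0592/2)(87.2) = +2.581 V.
Since Pb²⁺/Pb is the cathode and Na⁺/Na the anode, E°cell = E°(Pb²⁺/Pb) − E°(Na⁺/Na).
So E°(Pb²⁺/Pb) = E°cell + E°(Na⁺/Na) = +2.581 + (-2.71) = -0.13 V.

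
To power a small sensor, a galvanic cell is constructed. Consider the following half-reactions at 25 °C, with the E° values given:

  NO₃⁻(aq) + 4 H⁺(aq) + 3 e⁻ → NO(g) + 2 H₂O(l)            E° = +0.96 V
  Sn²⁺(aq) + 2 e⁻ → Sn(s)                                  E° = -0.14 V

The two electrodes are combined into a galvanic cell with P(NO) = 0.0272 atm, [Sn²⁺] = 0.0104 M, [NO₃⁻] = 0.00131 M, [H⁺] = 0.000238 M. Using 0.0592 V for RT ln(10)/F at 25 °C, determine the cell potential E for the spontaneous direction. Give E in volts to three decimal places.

+0.847 V

NO₃⁻/NO is the cathode (higher E°), Sn²⁺/Sn the anode: E°cell = +0.96 − (-0.14) = +1.10 V, n = 6.
Overall: 2 NO₃⁻(aq) + 8 H⁺(aq) + 3 Sn(s) → 2 NO(g) + 4 H₂O(l) + 3 Sn²⁺(aq)
Q = P(NO)^2·[Sn²⁺]^3 / ([NO₃⁻]^2·[H⁺]^8); log Q = 25.673.
E = E° − (0.0592/n) log Q = +1.10 − (0.0592/6)(25.673) = +0.847 V.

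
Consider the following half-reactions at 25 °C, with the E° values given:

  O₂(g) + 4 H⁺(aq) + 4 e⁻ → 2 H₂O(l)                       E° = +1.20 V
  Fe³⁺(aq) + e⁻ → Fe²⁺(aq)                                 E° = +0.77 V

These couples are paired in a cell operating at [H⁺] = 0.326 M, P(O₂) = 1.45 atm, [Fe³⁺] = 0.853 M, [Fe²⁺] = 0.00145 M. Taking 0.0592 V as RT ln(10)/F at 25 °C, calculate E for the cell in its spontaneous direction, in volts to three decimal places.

+0.240 V

O₂/H₂O is the cathode (higher E°), Fe³⁺/Fe²⁺ the anode: E°cell = +1.20 − (+0.77) = +0.43 V, n = 4.
Overall: O₂(g) + 4 H⁺(aq) + 4 Fe²⁺(aq) → 2 H₂O(l) + 4 Fe³⁺(aq)
Q = [Fe³⁺]^4 / (P(O₂)·[H⁺]^4·[Fe²⁺]^4); log Q = 12.864.
E = E° − (0.0592/n) log Q = +0.43 − (0.0592/4)(12.864) = +0.240 V.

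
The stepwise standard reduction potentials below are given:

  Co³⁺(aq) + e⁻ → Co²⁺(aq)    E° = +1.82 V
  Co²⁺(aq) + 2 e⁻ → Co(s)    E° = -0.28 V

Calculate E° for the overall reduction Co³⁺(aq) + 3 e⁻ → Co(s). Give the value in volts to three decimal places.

+0.420 V

Adding the free-energy changes (−nFE°) of the two steps gives −n₃FE°₃ = −n₁FE°₁ − n₂FE°₂.
E°₃ = (1×+1.82 + 2×-0.28) / 3 = (+1.260) / 3 = +0.420 V.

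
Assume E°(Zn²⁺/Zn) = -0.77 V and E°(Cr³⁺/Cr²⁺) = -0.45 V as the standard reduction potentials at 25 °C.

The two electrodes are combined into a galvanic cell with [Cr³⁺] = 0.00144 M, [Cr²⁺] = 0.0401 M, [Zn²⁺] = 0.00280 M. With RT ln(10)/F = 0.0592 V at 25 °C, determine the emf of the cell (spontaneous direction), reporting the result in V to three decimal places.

+0.310 V

Cr³⁺/Cr²⁺ is the cathode (higher E°), Zn²⁺/Zn the anode: E°cell = -0.45 − (-0.77) = +0.32 V, n = 2.
Overall: 2 Cr³⁺(aq) + Zn(s) → 2 Cr²⁺(aq) + Zn²⁺(aq)
Q = [Cr²⁺]^2·[Zn²⁺] / ([Cr³⁺]^2); log Q = 0.337.
E = E° − (0.0592/n) log Q = +0.32 − (0.0592/2)(0.337) = +0.310 V.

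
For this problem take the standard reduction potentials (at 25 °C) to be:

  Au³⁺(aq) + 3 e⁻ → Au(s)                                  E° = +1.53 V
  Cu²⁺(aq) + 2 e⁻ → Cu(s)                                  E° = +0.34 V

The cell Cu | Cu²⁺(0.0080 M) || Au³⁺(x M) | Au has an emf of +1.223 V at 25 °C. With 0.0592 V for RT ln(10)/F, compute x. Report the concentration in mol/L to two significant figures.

0.034 M

Au³⁺/Au is the cathode, Cu²⁺/Cu the anode: E°cell = +1.19 V, n = 6.
Overall reaction: 2 Au³⁺(aq) + 3 Cu(s) → 2 Au(s) + 3 Cu²⁺(aq); Q = [Cu²⁺]^3/[Au³⁺]^2.
From E = E° − (0.0592/n) log Q: log Q = (E° − E)·n/0.0592 = (+1.19 − (+1.223))·6/0.0592 = -3.3446.
So 2·log[Au³⁺] = 3·log(0.008) − log Q = -6.2907 − (-3.3446) = -2.9461; log[Au³⁺] = -2.9461 / 2 = -1.4730; [Au³⁺] = 10^(-1.4730) ≈ 0.034 M.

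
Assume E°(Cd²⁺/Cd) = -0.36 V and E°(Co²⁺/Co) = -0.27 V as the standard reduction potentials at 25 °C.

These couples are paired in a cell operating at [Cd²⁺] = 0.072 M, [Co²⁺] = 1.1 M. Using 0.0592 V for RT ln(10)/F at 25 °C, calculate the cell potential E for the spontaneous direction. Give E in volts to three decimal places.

+0.125 V

Co²⁺/Co is the cathode (higher E°), Cd²⁺/Cd the anode: E°cell = -0.27 − (-0.36) = +0.09 V, n = 2.
Overall: Co²⁺(aq) + Cd(s) → Co(s) + Cd²⁺(aq)
Q = [Cd²⁺] / ([Co²⁺]); log Q = -1.184.
E = E° − (0.0592/n) log Q = +0.09 − (0.0592/2)(-1.184) = +0.125 V.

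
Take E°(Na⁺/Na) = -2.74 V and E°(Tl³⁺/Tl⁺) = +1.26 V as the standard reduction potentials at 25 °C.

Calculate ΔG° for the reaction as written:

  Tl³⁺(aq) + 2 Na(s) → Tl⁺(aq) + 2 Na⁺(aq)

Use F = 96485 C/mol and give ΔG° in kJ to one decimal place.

As written, Tl³⁺/Tl⁺ is reduced (cathode) and Na⁺/Na is oxidised (anode), so E°cell = (+1.26) − (-2.74) = +4.00 V.
Balancing electrons gives n = 2.
ΔG° = −nFE° = −(2)(96485)(+4.00) = -771,880 J = -771.9 kJ.

-771.9 kJ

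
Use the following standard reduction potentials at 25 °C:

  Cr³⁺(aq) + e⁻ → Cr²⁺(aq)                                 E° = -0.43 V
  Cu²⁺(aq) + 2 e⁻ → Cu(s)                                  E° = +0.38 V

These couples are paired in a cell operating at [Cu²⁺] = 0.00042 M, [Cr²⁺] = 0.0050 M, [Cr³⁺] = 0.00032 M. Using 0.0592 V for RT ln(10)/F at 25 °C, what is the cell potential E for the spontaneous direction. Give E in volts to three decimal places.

Cu²⁺/Cu is the cathode (higher E°), Cr³⁺/Cr²⁺ the anode: E°cell = +0.38 − (-0.43) = +0.81 V, n = 2.
Overall: Cu²⁺(aq) + 2 Cr²⁺(aq) → Cu(s) + 2 Cr³⁺(aq)
Q = [Cr³⁺]^2 / ([Cu²⁺]·[Cr²⁺]^2); log Q = 0.989.
E = E° − (0.0592/n) log Q = +0.81 − (0.0592/2)(0.989) = +0.781 V.

+0.781 V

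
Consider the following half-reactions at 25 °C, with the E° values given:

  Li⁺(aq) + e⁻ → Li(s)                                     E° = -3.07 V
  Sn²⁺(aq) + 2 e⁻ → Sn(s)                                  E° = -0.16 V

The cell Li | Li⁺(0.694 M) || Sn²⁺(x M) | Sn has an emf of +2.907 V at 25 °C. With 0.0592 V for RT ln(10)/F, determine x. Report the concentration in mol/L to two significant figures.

Sn²⁺/Sn is the cathode, Li⁺/Li the anode: E°cell = +2.91 V, n = 2.
Overall reaction: Sn²⁺(aq) + 2 Li(s) → Sn(s) + 2 Li⁺(aq); Q = [Li⁺]^2/[Sn²⁺]^1.
From E = E° − (0.0592/n) log Q: log Q = (E° − E)·n/0.0592 = (+2.91 − (+2.907))·2/0.0592 = 0.1014.
So 1·log[Sn²⁺] = 2·log(0.694) − log Q = -0.3173 − (0.1014) = -0.4187; [Sn²⁺] = 10^(-0.4187) ≈ 0.38 M.

0.38 M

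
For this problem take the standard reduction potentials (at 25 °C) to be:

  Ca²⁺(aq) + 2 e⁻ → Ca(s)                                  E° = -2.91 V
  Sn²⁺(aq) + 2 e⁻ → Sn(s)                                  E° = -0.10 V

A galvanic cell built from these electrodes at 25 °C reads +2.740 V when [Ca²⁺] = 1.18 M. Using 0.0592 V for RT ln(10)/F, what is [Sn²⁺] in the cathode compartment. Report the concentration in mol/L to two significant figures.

0.0051 M

Sn²⁺/Sn is the cathode, Ca²⁺/Ca the anode: E°cell = +2.81 V, n = 2.
Overall reaction: Sn²⁺(aq) + Ca(s) → Sn(s) + Ca²⁺(aq); Q = [Ca²⁺]^1/[Sn²⁺]^1.
From E = E° − (0.0592/n) log Q: log Q = (E° − E)·n/0.0592 = (+2.81 − (+2.740))·2/0.0592 = 2.3649.
So 1·log[Sn²⁺] = 1·log(1.18) − log Q = 0.0719 − (2.3649) = -2.2930; [Sn²⁺] = 10^(-2.2930) ≈ 0.0051 M.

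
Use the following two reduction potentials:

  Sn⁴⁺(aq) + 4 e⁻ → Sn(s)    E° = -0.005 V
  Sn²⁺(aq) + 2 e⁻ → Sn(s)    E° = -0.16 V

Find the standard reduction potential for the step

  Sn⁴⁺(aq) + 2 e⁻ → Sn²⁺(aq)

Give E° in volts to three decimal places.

+0.150 V

Sequential free energies add, so n₃E°₃ = n₁E°₁ + n₂E°₂.
With n₃ = 4, and the known step contributing 2×(-0.16) V, the unknown satisfies 2·E° = 4×(-0.005) − 2×(-0.16) = +0.300.
E° = +0.300 / 2 = +0.150 V.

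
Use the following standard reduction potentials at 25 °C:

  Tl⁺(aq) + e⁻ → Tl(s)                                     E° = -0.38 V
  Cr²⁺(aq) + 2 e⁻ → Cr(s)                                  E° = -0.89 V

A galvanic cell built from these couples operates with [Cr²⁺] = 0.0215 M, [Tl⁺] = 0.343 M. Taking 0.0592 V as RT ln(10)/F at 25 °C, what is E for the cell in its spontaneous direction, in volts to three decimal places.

+0.532 V

Tl⁺/Tl is the cathode (higher E°), Cr²⁺/Cr the anode: E°cell = -0.38 − (-0.89) = +0.51 V, n = 2.
Overall: 2 Tl⁺(aq) + Cr(s) → 2 Tl(s) + Cr²⁺(aq)
Q = [Cr²⁺] / ([Tl⁺]^2); log Q = -0.738.
E = E° − (0.0592/n) log Q = +0.51 − (0.0592/2)(-0.738) = +0.532 V.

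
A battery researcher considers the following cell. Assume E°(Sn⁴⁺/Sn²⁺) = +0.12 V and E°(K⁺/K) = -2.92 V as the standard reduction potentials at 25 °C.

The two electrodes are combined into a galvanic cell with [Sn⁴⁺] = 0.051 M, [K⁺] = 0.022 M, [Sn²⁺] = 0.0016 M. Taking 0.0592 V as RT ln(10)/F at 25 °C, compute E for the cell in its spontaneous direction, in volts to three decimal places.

Sn⁴⁺/Sn²⁺ is the cathode (higher E°), K⁺/K the anode: E°cell = +0.12 − (-2.92) = +3.04 V, n = 2.
Overall: Sn⁴⁺(aq) + 2 K(s) → Sn²⁺(aq) + 2 K⁺(aq)
Q = [Sn²⁺]·[K⁺]^2 / ([Sn⁴⁺]); log Q = -4.819.
E = E° − (0.0592/n) log Q = +3.04 − (0.0592/2)(-4.819) = +3.183 V.

+3.183 V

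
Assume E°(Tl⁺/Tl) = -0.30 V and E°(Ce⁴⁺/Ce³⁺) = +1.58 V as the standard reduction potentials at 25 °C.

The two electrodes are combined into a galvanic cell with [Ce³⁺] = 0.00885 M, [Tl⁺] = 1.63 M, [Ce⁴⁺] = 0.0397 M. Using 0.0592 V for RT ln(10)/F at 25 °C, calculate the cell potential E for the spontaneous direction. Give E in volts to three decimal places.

Ce⁴⁺/Ce³⁺ is the cathode (higher E°), Tl⁺/Tl the anode: E°cell = +1.58 − (-0.30) = +1.88 V, n = 1.
Overall: Ce⁴⁺(aq) + Tl(s) → Ce³⁺(aq) + Tl⁺(aq)
Q = [Ce³⁺]·[Tl⁺] / ([Ce⁴⁺]); log Q = -0.440.
E = E° − (0.0592/n) log Q = +1.88 − (0.0592/1)(-0.440) = +1.906 V.

+1.906 V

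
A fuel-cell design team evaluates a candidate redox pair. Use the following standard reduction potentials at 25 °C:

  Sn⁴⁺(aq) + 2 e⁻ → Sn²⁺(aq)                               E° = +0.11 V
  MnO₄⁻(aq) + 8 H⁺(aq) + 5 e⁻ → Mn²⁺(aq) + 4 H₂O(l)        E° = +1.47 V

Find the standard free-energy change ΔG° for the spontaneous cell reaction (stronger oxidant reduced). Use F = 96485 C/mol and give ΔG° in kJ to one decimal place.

MnO₄⁻/Mn²⁺ (E° = +1.47 V) is the cathode; Sn⁴⁺/Sn²⁺ (E° = +0.11 V) is the anode, so E°cell = +1.36 V.
Balancing electrons gives n = 10 (lcm of 5 and 2).
ΔG° = −nFE° = −(10)(96485)(+1.36) = -1,312,196 J = -1312.2 kJ.

-1312.2 kJ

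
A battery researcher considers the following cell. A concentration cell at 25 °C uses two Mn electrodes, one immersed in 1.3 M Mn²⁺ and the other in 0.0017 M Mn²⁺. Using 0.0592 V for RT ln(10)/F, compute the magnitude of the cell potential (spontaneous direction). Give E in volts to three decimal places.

For a concentration cell E°cell = 0. The 1.3 M side is the cathode (reduction is favoured where [Mn²⁺] is higher).
With n = 2, E = −(0.0592/2) log([Mn²⁺]ₐₙ/[Mn²⁺]꜀ₐₜ) = −(0.0592/2) log(0.0017/1.3) = −(0.0592/2)(-2.883) = +0.085 V.

+0.085 V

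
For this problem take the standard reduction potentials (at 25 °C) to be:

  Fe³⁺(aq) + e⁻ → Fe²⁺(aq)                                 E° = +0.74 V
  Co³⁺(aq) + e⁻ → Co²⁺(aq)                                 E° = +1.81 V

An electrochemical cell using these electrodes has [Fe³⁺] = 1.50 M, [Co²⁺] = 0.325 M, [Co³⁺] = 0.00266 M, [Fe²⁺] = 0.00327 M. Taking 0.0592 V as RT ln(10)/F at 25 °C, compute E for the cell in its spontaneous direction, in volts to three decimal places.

Co³⁺/Co²⁺ is the cathode (higher E°), Fe³⁺/Fe²⁺ the anode: E°cell = +1.81 − (+0.74) = +1.07 V, n = 1.
Overall: Co³⁺(aq) + Fe²⁺(aq) → Co²⁺(aq) + Fe³⁺(aq)
Q = [Co²⁺]·[Fe³⁺] / ([Co³⁺]·[Fe²⁺]); log Q = 4.749.
E = E° − (0.0592/n) log Q = +1.07 − (0.0592/1)(4.749) = +0.789 V.

+0.789 V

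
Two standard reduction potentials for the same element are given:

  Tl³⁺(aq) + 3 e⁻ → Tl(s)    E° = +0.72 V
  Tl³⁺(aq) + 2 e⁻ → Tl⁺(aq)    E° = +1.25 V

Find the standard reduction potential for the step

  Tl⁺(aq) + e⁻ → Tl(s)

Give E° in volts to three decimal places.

-0.340 V

Sequential free energies add, so n₃E°₃ = n₁E°₁ + n₂E°₂.
With n₃ = 3, and the known step contributing 2×(+1.25) V, the unknown satisfies 1·E° = 3×(+0.72) − 2×(+1.25) = -0.340.
E° = -0.340 / 1 = -0.340 V.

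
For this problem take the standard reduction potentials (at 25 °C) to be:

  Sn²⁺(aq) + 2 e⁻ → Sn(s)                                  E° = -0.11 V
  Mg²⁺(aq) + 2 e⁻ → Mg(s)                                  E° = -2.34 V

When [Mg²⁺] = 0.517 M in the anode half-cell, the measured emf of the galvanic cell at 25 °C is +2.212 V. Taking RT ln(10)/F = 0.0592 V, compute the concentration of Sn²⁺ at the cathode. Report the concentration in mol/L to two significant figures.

Sn²⁺/Sn is the cathode, Mg²⁺/Mg the anode: E°cell = +2.23 V, n = 2.
Overall reaction: Sn²⁺(aq) + Mg(s) → Sn(s) + Mg²⁺(aq); Q = [Mg²⁺]^1/[Sn²⁺]^1.
From E = E° − (0.0592/n) log Q: log Q = (E° − E)·n/0.0592 = (+2.23 − (+2.212))·2/0.0592 = 0.6081.
So 1·log[Sn²⁺] = 1·log(0.517) − log Q = -0.2865 − (0.6081) = -0.8946; [Sn²⁺] = 10^(-0.8946) ≈ 0.13 M.

0.13 M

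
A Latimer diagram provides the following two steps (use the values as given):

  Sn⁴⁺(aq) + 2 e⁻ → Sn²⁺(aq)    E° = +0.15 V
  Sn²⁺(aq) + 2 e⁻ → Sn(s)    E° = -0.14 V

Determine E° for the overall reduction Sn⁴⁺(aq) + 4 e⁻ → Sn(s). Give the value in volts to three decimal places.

Standard free energies of sequential steps add: ΔG°₃ = ΔG°₁ + ΔG°₂, so n₃E°₃ = n₁E°₁ + n₂E°₂.
E°₃ = (2×+0.15 + 2×-0.14) / 4 = (+0.020) / 4 = +0.005 V.

+0.005 V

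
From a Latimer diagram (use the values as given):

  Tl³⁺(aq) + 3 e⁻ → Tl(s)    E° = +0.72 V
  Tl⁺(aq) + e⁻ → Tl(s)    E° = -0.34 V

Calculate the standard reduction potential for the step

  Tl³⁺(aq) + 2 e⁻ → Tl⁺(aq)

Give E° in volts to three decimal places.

+1.250 V

Sequential free energies add, so n₃E°₃ = n₁E°₁ + n₂E°₂.
With n₃ = 3, and the known step contributing 1×(-0.34) V, the unknown satisfies 2·E° = 3×(+0.72) − 1×(-0.34) = +2.500.
E° = +2.500 / 2 = +1.250 V.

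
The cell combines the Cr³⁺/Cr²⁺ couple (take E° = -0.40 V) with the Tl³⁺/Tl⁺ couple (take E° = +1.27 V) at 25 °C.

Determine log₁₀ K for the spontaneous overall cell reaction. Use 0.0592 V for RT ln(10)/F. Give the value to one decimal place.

56.4

Cathode: Tl³⁺/Tl⁺; anode: Cr³⁺/Cr²⁺. E°cell = +1.67 V, n = 2.
log K = nE°cell / 0.0592 = (2)(+1.67) / 0.0592 = 56.4.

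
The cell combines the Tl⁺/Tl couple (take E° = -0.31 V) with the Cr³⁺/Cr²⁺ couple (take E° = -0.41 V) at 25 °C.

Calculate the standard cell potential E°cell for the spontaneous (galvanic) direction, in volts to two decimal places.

The Tl⁺/Tl couple has the higher reduction potential, so it is the cathode; Cr³⁺/Cr²⁺ is oxidised at the anode.
E°cell = E°(cathode) − E°(anode) = (-0.31) − (-0.41) = +0.10 V.

+0.10 V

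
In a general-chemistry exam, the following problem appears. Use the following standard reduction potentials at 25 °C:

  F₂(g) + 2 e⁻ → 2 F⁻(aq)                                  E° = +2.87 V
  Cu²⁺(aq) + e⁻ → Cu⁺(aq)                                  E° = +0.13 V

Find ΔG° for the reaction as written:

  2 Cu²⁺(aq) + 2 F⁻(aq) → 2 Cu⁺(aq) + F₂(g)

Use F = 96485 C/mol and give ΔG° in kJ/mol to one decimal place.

+528.7 kJ/mol

As written, Cu²⁺/Cu⁺ is reduced (cathode) and F₂/F⁻ is oxidised (anode), so E°cell = (+0.13) − (+2.87) = -2.74 V.
Balancing electrons gives n = 2.
ΔG° = −nFE° = −(2)(96485)(-2.74) = 528,738 J = +528.7 kJ/mol.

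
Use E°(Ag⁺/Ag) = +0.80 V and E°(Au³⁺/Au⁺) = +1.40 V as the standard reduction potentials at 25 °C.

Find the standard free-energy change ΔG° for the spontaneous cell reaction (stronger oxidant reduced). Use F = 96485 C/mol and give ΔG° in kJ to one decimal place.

-115.8 kJ

Au³⁺/Au⁺ (E° = +1.40 V) is the cathode; Ag⁺/Ag (E° = +0.80 V) is the anode, so E°cell = +0.60 V.
Balancing electrons gives n = 2 (lcm of 2 and 1).
ΔG° = −nFE° = −(2)(96485)(+0.60) = -115,782 J = -115.8 kJ.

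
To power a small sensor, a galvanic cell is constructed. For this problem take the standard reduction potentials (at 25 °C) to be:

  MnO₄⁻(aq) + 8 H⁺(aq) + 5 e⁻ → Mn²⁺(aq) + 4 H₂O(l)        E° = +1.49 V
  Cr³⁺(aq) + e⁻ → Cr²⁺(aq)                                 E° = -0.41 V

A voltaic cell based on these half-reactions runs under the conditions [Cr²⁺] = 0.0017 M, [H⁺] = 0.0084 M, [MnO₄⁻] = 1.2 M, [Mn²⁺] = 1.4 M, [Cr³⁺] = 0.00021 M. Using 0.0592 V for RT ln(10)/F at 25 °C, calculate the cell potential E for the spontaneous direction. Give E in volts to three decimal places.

+1.756 V

MnO₄⁻/Mn²⁺ is the cathode (higher E°), Cr³⁺/Cr²⁺ the anode: E°cell = +1.49 − (-0.41) = +1.90 V, n = 5.
Overall: MnO₄⁻(aq) + 8 H⁺(aq) + 5 Cr²⁺(aq) → Mn²⁺(aq) + 4 H₂O(l) + 5 Cr³⁺(aq)
Q = [Mn²⁺]·[Cr³⁺]^5 / ([MnO₄⁻]·[H⁺]^8·[Cr²⁺]^5); log Q = 12.132.
E = E° − (0.0592/n) log Q = +1.90 − (0.0592/5)(12.132) = +1.756 V.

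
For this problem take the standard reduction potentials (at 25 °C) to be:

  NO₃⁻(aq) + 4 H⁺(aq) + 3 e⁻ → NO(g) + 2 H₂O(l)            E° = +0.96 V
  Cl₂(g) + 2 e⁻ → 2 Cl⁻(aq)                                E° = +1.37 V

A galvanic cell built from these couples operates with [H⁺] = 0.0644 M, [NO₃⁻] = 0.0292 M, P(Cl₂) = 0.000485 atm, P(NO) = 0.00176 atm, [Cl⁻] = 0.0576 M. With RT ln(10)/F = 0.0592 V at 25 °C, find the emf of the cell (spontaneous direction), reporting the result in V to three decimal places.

+0.455 V

Cl₂/Cl⁻ is the cathode (higher E°), NO₃⁻/NO the anode: E°cell = +1.37 − (+0.96) = +0.41 V, n = 6.
Overall: 3 Cl₂(g) + 2 NO(g) + 4 H₂O(l) → 6 Cl⁻(aq) + 2 NO₃⁻(aq) + 8 H⁺(aq)
Q = [Cl⁻]^6·[NO₃⁻]^2·[H⁺]^8 / (P(Cl₂)^3·P(NO)^2); log Q = -4.584.
E = E° − (0.0592/n) log Q = +0.41 − (0.0592/6)(-4.584) = +0.455 V.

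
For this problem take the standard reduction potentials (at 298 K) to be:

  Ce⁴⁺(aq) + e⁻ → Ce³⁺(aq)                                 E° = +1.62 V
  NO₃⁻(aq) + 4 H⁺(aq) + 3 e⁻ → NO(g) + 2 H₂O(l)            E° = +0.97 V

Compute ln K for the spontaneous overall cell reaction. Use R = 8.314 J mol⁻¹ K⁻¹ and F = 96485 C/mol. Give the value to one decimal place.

75.9

Cathode: Ce⁴⁺/Ce³⁺; anode: NO₃⁻/NO. E°cell = (+1.62) − (+0.97) = +0.65 V, with n = 3.
ΔG° = −nFE° = −RT ln K, so ln K = nFE°/(RT) = (3)(96485)(+0.65) / ((8.314)(298)) = 75.940.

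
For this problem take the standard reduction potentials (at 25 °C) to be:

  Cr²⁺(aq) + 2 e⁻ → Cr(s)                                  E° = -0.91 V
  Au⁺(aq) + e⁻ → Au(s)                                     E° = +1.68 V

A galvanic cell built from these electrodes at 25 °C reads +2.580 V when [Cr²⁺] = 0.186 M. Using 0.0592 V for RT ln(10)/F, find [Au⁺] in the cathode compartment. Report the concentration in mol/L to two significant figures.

Au⁺/Au is the cathode, Cr²⁺/Cr the anode: E°cell = +2.59 V, n = 2.
Overall reaction: 2 Au⁺(aq) + Cr(s) → 2 Au(s) + Cr²⁺(aq); Q = [Cr²⁺]^1/[Au⁺]^2.
From E = E° − (0.0592/n) log Q: log Q = (E° − E)·n/0.0592 = (+2.59 − (+2.580))·2/0.0592 = 0.3378.
So 2·log[Au⁺] = 1·log(0.186) − log Q = -0.7305 − (0.3378) = -1.0683; log[Au⁺] = -1.0683 / 2 = -0.5342; [Au⁺] = 10^(-0.5342) ≈ 0.29 M.

0.29 M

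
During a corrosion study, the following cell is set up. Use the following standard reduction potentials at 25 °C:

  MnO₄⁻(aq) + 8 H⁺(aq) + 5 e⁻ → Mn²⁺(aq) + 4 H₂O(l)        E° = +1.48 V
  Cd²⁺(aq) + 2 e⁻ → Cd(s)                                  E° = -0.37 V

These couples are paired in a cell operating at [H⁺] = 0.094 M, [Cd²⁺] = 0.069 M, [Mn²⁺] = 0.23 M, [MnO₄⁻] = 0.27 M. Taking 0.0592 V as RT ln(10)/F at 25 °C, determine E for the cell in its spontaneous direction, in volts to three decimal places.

+1.788 V

MnO₄⁻/Mn²⁺ is the cathode (higher E°), Cd²⁺/Cd the anode: E°cell = +1.48 − (-0.37) = +1.85 V, n = 10.
Overall: 2 MnO₄⁻(aq) + 16 H⁺(aq) + 5 Cd(s) → 2 Mn²⁺(aq) + 8 H₂O(l) + 5 Cd²⁺(aq)
Q = [Mn²⁺]^2·[Cd²⁺]^5 / ([MnO₄⁻]^2·[H⁺]^16); log Q = 10.485.
E = E° − (0.0592/n) log Q = +1.85 − (0.0592/10)(10.485) = +1.788 V.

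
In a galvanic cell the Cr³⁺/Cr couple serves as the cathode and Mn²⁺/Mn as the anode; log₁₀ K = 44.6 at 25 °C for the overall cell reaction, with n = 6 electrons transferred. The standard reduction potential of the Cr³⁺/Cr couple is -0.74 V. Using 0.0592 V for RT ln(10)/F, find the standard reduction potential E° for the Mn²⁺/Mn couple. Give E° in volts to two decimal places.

E°cell = (0.0592/n)·log K = (0.0592/6)(44.6) = +0.440 V.
Since Cr³⁺/Cr is the cathode and Mn²⁺/Mn the anode, E°cell = E°(Cr³⁺/Cr) − E°(Mn²⁺/Mn).
So E°(Mn²⁺/Mn) = E°(Cr³⁺/Cr) − E°cell = (-0.74) − (+0.440) = -1.18 V.

-1.18 V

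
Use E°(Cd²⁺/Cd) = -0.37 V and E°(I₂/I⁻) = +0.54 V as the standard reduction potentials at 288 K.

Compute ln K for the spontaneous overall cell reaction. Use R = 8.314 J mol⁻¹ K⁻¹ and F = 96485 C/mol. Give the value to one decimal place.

73.3

Cathode: I₂/I⁻; anode: Cd²⁺/Cd. E°cell = (+0.54) − (-0.37) = +0.91 V, with n = 2.
ΔG° = −nFE° = −RT ln K, so ln K = nFE°/(RT) = (2)(96485)(+0.91) / ((8.314)(288)) = 73.338.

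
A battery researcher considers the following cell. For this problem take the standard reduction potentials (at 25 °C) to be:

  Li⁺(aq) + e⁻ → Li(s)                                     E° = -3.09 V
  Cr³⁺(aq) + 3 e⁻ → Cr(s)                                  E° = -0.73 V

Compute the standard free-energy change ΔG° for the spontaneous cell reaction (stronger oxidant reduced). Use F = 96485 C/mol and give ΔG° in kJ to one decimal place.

Cr³⁺/Cr (E° = -0.73 V) is the cathode; Li⁺/Li (E° = -3.09 V) is the anode, so E°cell = +2.36 V.
Balancing electrons gives n = 3 (lcm of 3 and 1).
ΔG° = −nFE° = −(3)(96485)(+2.36) = -683,114 J = -683.1 kJ.

-683.1 kJ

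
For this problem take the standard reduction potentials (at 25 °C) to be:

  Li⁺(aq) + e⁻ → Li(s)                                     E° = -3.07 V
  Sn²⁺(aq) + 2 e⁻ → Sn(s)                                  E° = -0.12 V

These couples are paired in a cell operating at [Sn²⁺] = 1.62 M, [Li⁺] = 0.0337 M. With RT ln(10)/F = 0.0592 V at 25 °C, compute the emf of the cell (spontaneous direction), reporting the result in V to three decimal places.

+3.043 V

Sn²⁺/Sn is the cathode (higher E°), Li⁺/Li the anode: E°cell = -0.12 − (-3.07) = +2.95 V, n = 2.
Overall: Sn²⁺(aq) + 2 Li(s) → Sn(s) + 2 Li⁺(aq)
Q = [Li⁺]^2 / ([Sn²⁺]); log Q = -3.154.
E = E° − (0.0592/n) log Q = +2.95 − (0.0592/2)(-3.154) = +3.043 V.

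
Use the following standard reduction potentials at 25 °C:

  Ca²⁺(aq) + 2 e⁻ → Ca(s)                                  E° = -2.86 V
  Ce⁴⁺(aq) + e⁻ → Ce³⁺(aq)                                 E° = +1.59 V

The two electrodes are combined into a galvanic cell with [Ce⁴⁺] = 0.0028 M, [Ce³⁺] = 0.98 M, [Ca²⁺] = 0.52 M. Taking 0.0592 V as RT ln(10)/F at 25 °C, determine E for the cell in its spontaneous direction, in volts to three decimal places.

+4.308 V

Ce⁴⁺/Ce³⁺ is the cathode (higher E°), Ca²⁺/Ca the anode: E°cell = +1.59 − (-2.86) = +4.45 V, n = 2.
Overall: 2 Ce⁴⁺(aq) + Ca(s) → 2 Ce³⁺(aq) + Ca²⁺(aq)
Q = [Ce³⁺]^2·[Ca²⁺] / ([Ce⁴⁺]^2); log Q = 4.804.
E = E° − (0.0592/n) log Q = +4.45 − (0.0592/2)(4.804) = +4.308 V.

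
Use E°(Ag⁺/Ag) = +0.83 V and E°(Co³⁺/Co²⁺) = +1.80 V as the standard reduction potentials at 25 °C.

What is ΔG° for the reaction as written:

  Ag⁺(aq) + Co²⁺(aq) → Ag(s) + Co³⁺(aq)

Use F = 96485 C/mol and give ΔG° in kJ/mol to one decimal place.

+93.6 kJ/mol

As written, Ag⁺/Ag is reduced (cathode) and Co³⁺/Co²⁺ is oxidised (anode), so E°cell = (+0.83) − (+1.80) = -0.97 V.
Balancing electrons gives n = 1.
ΔG° = −nFE° = −(1)(96485)(-0.97) = 93,590 J = +93.6 kJ/mol.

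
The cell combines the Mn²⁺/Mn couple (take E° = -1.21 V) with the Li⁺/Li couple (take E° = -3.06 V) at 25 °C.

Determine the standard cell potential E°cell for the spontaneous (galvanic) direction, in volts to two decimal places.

+1.85 V

The Mn²⁺/Mn couple has the higher reduction potential, so it is the cathode; Li⁺/Li is oxidised at the anode.
E°cell = E°(cathode) − E°(anode) = (-1.21) − (-3.06) = +1.85 V.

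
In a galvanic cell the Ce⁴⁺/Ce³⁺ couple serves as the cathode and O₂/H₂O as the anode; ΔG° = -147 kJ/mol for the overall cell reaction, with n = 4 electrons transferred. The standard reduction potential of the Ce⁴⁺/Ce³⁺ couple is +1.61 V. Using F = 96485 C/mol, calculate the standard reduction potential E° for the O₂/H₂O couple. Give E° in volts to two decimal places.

E°cell = −ΔG°/(nF) = −(-147×10³)/((4)(96485)) = +0.381 V.
Since Ce⁴⁺/Ce³⁺ is the cathode and O₂/H₂O the anode, E°cell = E°(Ce⁴⁺/Ce³⁺) − E°(O₂/H₂O).
So E°(O₂/H₂O) = E°(Ce⁴⁺/Ce³⁺) − E°cell = (+1.61) − (+0.381) = +1.23 V.

+1.23 V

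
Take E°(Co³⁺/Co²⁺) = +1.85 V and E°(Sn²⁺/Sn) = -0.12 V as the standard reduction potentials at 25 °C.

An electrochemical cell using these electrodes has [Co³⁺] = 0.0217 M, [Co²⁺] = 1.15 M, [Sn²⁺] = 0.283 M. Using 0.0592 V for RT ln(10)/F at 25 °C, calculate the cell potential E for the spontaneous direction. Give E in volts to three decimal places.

+1.884 V

Co³⁺/Co²⁺ is the cathode (higher E°), Sn²⁺/Sn the anode: E°cell = +1.85 − (-0.12) = +1.97 V, n = 2.
Overall: 2 Co³⁺(aq) + Sn(s) → 2 Co²⁺(aq) + Sn²⁺(aq)
Q = [Co²⁺]^2·[Sn²⁺] / ([Co³⁺]^2); log Q = 2.900.
E = E° − (0.0592/n) log Q = +1.97 − (0.0592/2)(2.900) = +1.884 V.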